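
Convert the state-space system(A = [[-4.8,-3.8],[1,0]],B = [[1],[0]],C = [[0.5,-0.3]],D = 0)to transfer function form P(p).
P(p) = C(pI - A)⁻¹B + D.
Characteristic polynomial det(pI - A) = p^2 + 4.8*p + 3.8.
Numerator from C·adj(pI-A)·B + D·det(pI-A) = 0.5*p - 0.3.
P(p) = (0.5*p - 0.3)/(p^2 + 4.8*p + 3.8)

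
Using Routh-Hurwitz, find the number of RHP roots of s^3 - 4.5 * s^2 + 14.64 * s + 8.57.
Routh array:
s^3: [1, 14.64]; s^2: [-4.5, 8.57]; s^1: [16.5444]; s^0: [8.57]
First column: [1, -4.5, 16.5444, 8.57]. Sign changes = RHP roots = 2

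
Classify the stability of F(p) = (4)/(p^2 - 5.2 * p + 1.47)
Denominator: p^2 - 5.2*p + 1.47 = (p - 0.3)(p - 4.9). Poles: 0.3, 4.9. Unstable (2 pole(s) in RHP)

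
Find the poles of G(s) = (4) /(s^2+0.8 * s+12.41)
Set denominator = 0: s^2 + 0.8*s + 12.41 = 0 → Poles: -0.4 + 3.5j, -0.4 - 3.5j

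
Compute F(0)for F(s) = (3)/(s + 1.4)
DC gain = F(0) = num(0)/den(0) = 3/1.4 = 2.143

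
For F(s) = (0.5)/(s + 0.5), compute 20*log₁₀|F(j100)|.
Substitute s = j*100: F(j100) = 2.49994e-05 - 0.00499988j.
|F(j100)| = sqrt(Re² + Im²) = 0.005.
20*log₁₀(0.005) = -46.02 dB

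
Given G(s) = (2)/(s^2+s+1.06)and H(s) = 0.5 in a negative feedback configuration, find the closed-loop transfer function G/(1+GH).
Closed-loop T = G/(1+GH).
Numerator: G_num * H_den = 2.
Denominator: G_den * H_den + G_num * H_num = (s^2 + s + 1.06) + (1) = s^2 + s + 2.06.
T(s) = (2)/(s^2 + s + 2.06)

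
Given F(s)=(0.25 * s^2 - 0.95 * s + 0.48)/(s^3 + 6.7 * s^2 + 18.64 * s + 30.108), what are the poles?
Set denominator = 0: s^3 + 6.7*s^2 + 18.64*s + 30.108 = (s + 3.9)(s^2 + 2.8*s + 7.72) = 0 → Poles: -1.4 + 2.4j, -1.4 - 2.4j, -3.9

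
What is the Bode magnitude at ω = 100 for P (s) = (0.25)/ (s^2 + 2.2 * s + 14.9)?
Substitute s = j*100: P(j100) = -2.50252e-05 - 5.51375e-07j.
|P(j100)| = sqrt(Re² + Im²) = 2.503e-05.
20*log₁₀(2.503e-05) = -92.03 dB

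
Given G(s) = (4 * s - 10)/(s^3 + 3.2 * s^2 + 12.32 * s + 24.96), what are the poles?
Set denominator = 0: s^3 + 3.2*s^2 + 12.32*s + 24.96 = (s + 2.4)(s^2 + 0.8*s + 10.4) = 0 → Poles: -0.4 + 3.2j, -0.4 - 3.2j, -2.4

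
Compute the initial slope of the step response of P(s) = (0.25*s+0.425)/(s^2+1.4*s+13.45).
IVT: y'(0⁺) = lim_{s→∞} s²·Y(s) = lim_{s→∞} s·P(s).
deg(num) = 1, deg(den) = 2, relative degree = 1, so s·P(s) → (leading num)/(leading den) = 0.25/1 = 0.25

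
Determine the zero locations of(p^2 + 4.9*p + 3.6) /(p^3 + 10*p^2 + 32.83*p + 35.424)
Set numerator = 0: p^2 + 4.9*p + 3.6 = (p + 0.9)(p + 4) = 0 → Zeros: -0.9, -4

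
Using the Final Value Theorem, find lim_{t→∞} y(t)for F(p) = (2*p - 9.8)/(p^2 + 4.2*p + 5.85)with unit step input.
FVT: lim_{t→∞} y(t) = lim_{p→0} p*Y(p) where Y(p) = F(p)/p.
= lim_{p→0} F(p) = F(0) = num(0)/den(0) = -9.8/5.85 = -1.675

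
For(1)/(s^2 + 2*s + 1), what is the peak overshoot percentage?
Standard form: ωn²/(s²+2ζωn·s+ωn²) → ωn = 1, ζ = 1.
ζ ≥ 1, so the response is non-oscillatory: peak overshoot = 0%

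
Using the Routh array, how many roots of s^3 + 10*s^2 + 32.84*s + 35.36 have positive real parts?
Routh array:
s^3: [1, 32.84]; s^2: [10, 35.36]; s^1: [29.304]; s^0: [35.36]
First column: [1, 10, 29.304, 35.36]. Sign changes = RHP roots = 0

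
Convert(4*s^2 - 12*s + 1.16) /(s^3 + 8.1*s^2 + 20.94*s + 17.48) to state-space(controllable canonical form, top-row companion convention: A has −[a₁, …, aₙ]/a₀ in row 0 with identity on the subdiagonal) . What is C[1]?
Reachable canonical form: C = numerator coefficients (right-aligned, zero-padded to length n).
num = 4*s^2 - 12*s + 1.16, C = [[4, -12, 1.16]].
C[1] = -12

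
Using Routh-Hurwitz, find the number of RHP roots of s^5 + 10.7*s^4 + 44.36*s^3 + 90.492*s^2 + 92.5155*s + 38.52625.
Routh array:
s^5: [1, 44.36, 92.5155]; s^4: [10.7, 90.492, 38.52625]; s^3: [35.9028, 88.9149]; s^2: [63.993, 38.52625]; s^1: [67.3]; s^0: [38.52625]
First column: [1, 10.7, 35.9028, 63.993, 67.3, 38.52625]. Sign changes = RHP roots = 0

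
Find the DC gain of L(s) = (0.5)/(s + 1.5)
DC gain = L(0) = num(0)/den(0) = 0.5/1.5 = 0.3333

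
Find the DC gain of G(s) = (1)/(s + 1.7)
DC gain = G(0) = num(0)/den(0) = 1/1.7 = 0.5882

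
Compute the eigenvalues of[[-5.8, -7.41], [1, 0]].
Eigenvalues solve det(λI - A) = 0.
Characteristic polynomial: λ^2 + 5.8*λ + 7.41 = 0.
Factor: (λ + 1.9)(λ + 3.9) = 0.
Roots: -1.9, -3.9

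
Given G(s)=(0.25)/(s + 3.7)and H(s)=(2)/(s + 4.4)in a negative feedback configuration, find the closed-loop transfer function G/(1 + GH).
Closed-loop T = G/(1+GH).
Numerator: G_num * H_den = 0.25*s + 1.1.
Denominator: G_den * H_den + G_num * H_num = (s^2 + 8.1*s + 16.28) + (0.5) = s^2 + 8.1*s + 16.78.
T(s) = (0.25*s + 1.1)/(s^2 + 8.1*s + 16.78)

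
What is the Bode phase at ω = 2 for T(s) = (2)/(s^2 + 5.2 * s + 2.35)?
Substitute s = j*2: T(j2) = -0.0297612 - 0.187586j.
∠T(j2) = atan2(Im, Re) = atan2(-0.187586, -0.0297612) = -99.02°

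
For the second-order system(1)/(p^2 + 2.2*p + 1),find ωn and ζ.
Standard form: ωn²/(p²+2ζωn·p+ωn²).
const=1=ωn² → ωn=1, p coeff=2.2=2ζωn → ζ=1.1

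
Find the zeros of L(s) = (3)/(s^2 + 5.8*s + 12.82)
Numerator is a nonzero constant (3) → Zeros: none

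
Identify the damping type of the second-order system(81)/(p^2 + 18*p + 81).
Standard form: ωn²/(p²+2ζωn·p+ωn²) gives ωn=9, ζ=1.
Critically damped (ζ = 1)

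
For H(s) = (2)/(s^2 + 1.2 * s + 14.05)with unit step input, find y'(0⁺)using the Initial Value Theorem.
IVT: y'(0⁺) = lim_{s→∞} s²·Y(s) = lim_{s→∞} s·H(s).
deg(num) = 0, deg(den) = 2, relative degree = 2 ≥ 2, so s·H(s) → 0. Initial slope = 0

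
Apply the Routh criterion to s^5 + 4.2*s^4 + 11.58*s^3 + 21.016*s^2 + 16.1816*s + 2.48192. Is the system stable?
Routh array:
s^5: [1, 11.58, 16.1816]; s^4: [4.2, 21.016, 2.48192]; s^3: [6.57619, 15.5907]; s^2: [11.0587, 2.48192]; s^1: [14.1148]; s^0: [2.48192]
First column: [1, 4.2, 6.57619, 11.0587, 14.1148, 2.48192]. Sign changes = 0.
Yes, stable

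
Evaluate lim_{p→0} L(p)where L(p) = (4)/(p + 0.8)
DC gain = L(0) = num(0)/den(0) = 4/0.8 = 5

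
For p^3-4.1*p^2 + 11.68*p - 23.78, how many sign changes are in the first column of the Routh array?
Routh array:
p^3: [1, 11.68]; p^2: [-4.1, -23.78]; p^1: [5.88]; p^0: [-23.78]
First column: [1, -4.1, 5.88, -23.78]. Sign changes = 3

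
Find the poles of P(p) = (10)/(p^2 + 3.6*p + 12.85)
Set denominator = 0: p^2 + 3.6*p + 12.85 = 0 → Poles: -1.8 + 3.1j, -1.8 - 3.1j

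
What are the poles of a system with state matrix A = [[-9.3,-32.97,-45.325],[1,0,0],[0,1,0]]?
Eigenvalues solve det(λI - A) = 0.
Characteristic polynomial: λ^3 + 9.3*λ^2 + 32.97*λ + 45.325 = 0.
Factor: (λ + 3.7)(λ^2 + 5.6*λ + 12.25) = 0.
Roots: -2.8 + 2.1j, -2.8 - 2.1j, -3.7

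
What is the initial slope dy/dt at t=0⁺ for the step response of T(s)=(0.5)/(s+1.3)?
IVT: y'(0⁺) = lim_{s→∞} s²·Y(s) = lim_{s→∞} s·T(s).
deg(num) = 0, deg(den) = 1, relative degree = 1, so s·T(s) → (leading num)/(leading den) = 0.5/1 = 0.5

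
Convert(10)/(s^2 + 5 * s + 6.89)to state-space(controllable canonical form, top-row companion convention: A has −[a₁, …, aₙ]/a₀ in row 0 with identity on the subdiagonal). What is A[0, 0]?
Reachable canonical form for den = s^2 + 5*s + 6.89: top row of A = -[a₁,a₂,...,aₙ]/a₀, ones on the subdiagonal, zeros elsewhere.
A = [[-5, -6.89], [1, 0]].
A[0,0] = -5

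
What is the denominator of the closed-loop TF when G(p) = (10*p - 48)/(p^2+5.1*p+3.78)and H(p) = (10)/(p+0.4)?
Characteristic poly = G_den * H_den + G_num * H_num = (p^3 + 5.5*p^2 + 5.82*p + 1.512) + (100*p - 480) = p^3 + 5.5*p^2 + 105.82*p - 478.488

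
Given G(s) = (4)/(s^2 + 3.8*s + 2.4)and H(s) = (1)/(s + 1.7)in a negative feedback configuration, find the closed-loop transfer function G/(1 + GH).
Closed-loop T = G/(1+GH).
Numerator: G_num * H_den = 4*s + 6.8.
Denominator: G_den * H_den + G_num * H_num = (s^3 + 5.5*s^2 + 8.86*s + 4.08) + (4) = s^3 + 5.5*s^2 + 8.86*s + 8.08.
T(s) = (4*s + 6.8)/(s^3 + 5.5*s^2 + 8.86*s + 8.08)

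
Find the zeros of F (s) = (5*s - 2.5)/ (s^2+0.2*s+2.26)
Set numerator = 0: 5*s - 2.5 = 0 → Zeros: 0.5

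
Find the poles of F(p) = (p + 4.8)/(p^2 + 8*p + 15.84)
Set denominator = 0: p^2 + 8*p + 15.84 = (p + 4.4)(p + 3.6) = 0 → Poles: -3.6, -4.4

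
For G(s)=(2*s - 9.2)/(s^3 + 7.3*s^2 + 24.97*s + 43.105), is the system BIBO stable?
Denominator: s^3 + 7.3*s^2 + 24.97*s + 43.105 = (s + 3.7)(s^2 + 3.6*s + 11.65). Poles: -1.8 + 2.9j, -1.8 - 2.9j, -3.7. All Re(p)<0: Yes (stable)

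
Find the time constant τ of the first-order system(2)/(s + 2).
First-order system: τ = -1/pole. Pole = -2. τ = -1/(-2) = 0.5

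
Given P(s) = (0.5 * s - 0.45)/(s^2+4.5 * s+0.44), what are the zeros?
Set numerator = 0: 0.5*s - 0.45 = 0 → Zeros: 0.9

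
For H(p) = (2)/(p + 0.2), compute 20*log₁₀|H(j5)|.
Substitute p = j*5: H(j5) = 0.0159744 - 0.399361j.
|H(j5)| = sqrt(Re² + Im²) = 0.3997.
20*log₁₀(0.3997) = -7.97 dB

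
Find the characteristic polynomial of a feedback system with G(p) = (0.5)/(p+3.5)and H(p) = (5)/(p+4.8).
Characteristic poly = G_den * H_den + G_num * H_num = (p^2 + 8.3*p + 16.8) + (2.5) = p^2 + 8.3*p + 19.3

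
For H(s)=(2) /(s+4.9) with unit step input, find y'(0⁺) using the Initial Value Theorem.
IVT: y'(0⁺) = lim_{s→∞} s²·Y(s) = lim_{s→∞} s·H(s).
deg(num) = 0, deg(den) = 1, relative degree = 1, so s·H(s) → (leading num)/(leading den) = 2/1 = 2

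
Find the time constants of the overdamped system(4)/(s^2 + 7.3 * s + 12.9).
Overdamped: real poles at -4.3, -3. τ = -1/pole → τ₁ = 0.2326, τ₂ = 0.3333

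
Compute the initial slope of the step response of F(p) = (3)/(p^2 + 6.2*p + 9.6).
IVT: y'(0⁺) = lim_{p→∞} p²·Y(p) = lim_{p→∞} p·F(p).
deg(num) = 0, deg(den) = 2, relative degree = 2 ≥ 2, so p·F(p) → 0. Initial slope = 0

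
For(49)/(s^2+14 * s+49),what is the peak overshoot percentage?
Standard form: ωn²/(s²+2ζωn·s+ωn²) → ωn = 7, ζ = 1.
ζ ≥ 1, so the response is non-oscillatory: peak overshoot = 0%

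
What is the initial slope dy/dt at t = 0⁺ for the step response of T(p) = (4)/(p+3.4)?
IVT: y'(0⁺) = lim_{p→∞} p²·Y(p) = lim_{p→∞} p·T(p).
deg(num) = 0, deg(den) = 1, relative degree = 1, so p·T(p) → (leading num)/(leading den) = 4/1 = 4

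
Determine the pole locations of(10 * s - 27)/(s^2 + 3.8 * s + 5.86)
Set denominator = 0: s^2 + 3.8*s + 5.86 = 0 → Poles: -1.9 + 1.5j, -1.9 - 1.5j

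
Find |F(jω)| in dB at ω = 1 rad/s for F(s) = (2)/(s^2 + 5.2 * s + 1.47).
Substitute s = j*1: F(j1) = 0.0344816 - 0.381499j.
|F(j1)| = sqrt(Re² + Im²) = 0.3831.
20*log₁₀(0.3831) = -8.33 dB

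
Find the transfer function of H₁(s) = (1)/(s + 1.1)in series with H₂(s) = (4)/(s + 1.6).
Series: H = H₁ · H₂ = (n₁·n₂)/(d₁·d₂).
Num: n₁·n₂ = 4. Den: d₁·d₂ = s^2 + 2.7*s + 1.76.
H(s) = (4)/(s^2 + 2.7*s + 1.76)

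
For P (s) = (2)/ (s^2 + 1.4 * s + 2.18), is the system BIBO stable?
Denominator: s^2 + 1.4*s + 2.18. Poles: -0.7 + 1.3j, -0.7 - 1.3j. All Re(p)<0: Yes (stable)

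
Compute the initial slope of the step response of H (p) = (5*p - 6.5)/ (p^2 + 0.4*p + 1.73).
IVT: y'(0⁺) = lim_{p→∞} p²·Y(p) = lim_{p→∞} p·H(p).
deg(num) = 1, deg(den) = 2, relative degree = 1, so p·H(p) → (leading num)/(leading den) = 5/1 = 5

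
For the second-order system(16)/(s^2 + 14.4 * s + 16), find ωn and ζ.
Standard form: ωn²/(s²+2ζωn·s+ωn²).
const=16=ωn² → ωn=4, s coeff=14.4=2ζωn → ζ=1.8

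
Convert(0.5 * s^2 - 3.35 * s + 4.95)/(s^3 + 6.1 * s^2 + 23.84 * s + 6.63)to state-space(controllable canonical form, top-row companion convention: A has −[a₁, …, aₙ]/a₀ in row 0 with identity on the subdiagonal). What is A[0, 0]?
Reachable canonical form for den = s^3 + 6.1*s^2 + 23.84*s + 6.63: top row of A = -[a₁,a₂,...,aₙ]/a₀, ones on the subdiagonal, zeros elsewhere.
A = [[-6.1, -23.84, -6.63], [1, 0, 0], [0, 1, 0]].
A[0,0] = -6.1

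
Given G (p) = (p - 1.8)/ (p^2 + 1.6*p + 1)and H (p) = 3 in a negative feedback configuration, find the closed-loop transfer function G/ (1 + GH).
Closed-loop T = G/(1+GH).
Numerator: G_num * H_den = p - 1.8.
Denominator: G_den * H_den + G_num * H_num = (p^2 + 1.6*p + 1) + (3*p - 5.4) = p^2 + 4.6*p - 4.4.
T(p) = (p - 1.8)/(p^2 + 4.6*p - 4.4)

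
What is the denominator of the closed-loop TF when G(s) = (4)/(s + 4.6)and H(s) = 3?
Characteristic poly = G_den * H_den + G_num * H_num = (s + 4.6) + (12) = s + 16.6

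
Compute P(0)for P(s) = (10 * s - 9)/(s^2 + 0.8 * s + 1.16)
DC gain = P(0) = num(0)/den(0) = -9/1.16 = -7.759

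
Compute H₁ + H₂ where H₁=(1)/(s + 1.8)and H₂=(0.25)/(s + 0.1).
Parallel: H = H₁ + H₂ = (n₁·d₂ + n₂·d₁)/(d₁·d₂).
n₁·d₂ = s + 0.1. n₂·d₁ = 0.25*s + 0.45. Sum = 1.25*s + 0.55. d₁·d₂ = s^2 + 1.9*s + 0.18.
H(s) = (1.25*s + 0.55)/(s^2 + 1.9*s + 0.18)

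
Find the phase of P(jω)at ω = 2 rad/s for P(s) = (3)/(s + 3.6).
Substitute s = j*2: P(j2) = 0.636792 - 0.353774j.
∠P(j2) = atan2(Im, Re) = atan2(-0.353774, 0.636792) = -29.05°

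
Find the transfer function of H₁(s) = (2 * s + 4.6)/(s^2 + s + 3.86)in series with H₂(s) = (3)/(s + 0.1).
Series: H = H₁ · H₂ = (n₁·n₂)/(d₁·d₂).
Num: n₁·n₂ = 6*s + 13.8. Den: d₁·d₂ = s^3 + 1.1*s^2 + 3.96*s + 0.386.
H(s) = (6*s + 13.8)/(s^3 + 1.1*s^2 + 3.96*s + 0.386)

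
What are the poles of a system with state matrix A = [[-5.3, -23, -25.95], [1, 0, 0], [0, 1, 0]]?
Eigenvalues solve det(λI - A) = 0.
Characteristic polynomial: λ^3 + 5.3*λ^2 + 23*λ + 25.95 = 0.
Factor: (λ + 1.5)(λ^2 + 3.8*λ + 17.3) = 0.
Roots: -1.5, -1.9 + 3.7j, -1.9 - 3.7j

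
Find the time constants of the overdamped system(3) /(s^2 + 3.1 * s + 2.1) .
Overdamped: real poles at -1, -2.1. τ = -1/pole → τ₁ = 1, τ₂ = 0.4762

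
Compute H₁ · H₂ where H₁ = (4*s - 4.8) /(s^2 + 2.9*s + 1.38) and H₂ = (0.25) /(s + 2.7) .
Series: H = H₁ · H₂ = (n₁·n₂)/(d₁·d₂).
Num: n₁·n₂ = s - 1.2. Den: d₁·d₂ = s^3 + 5.6*s^2 + 9.21*s + 3.726.
H(s) = (s - 1.2)/(s^3 + 5.6*s^2 + 9.21*s + 3.726)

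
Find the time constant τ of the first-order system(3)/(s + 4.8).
First-order system: τ = -1/pole. Pole = -4.8. τ = -1/(-4.8) = 0.2083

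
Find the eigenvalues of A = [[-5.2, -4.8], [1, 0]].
Eigenvalues solve det(λI - A) = 0.
Characteristic polynomial: λ^2 + 5.2*λ + 4.8 = 0.
Factor: (λ + 1.2)(λ + 4) = 0.
Roots: -1.2, -4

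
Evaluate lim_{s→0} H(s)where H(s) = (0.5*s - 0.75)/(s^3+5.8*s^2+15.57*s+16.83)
DC gain = H(0) = num(0)/den(0) = -0.75/16.83 = -0.04456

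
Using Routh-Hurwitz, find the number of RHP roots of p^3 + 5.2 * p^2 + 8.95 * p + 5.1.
Routh array:
p^3: [1, 8.95]; p^2: [5.2, 5.1]; p^1: [7.96923]; p^0: [5.1]
First column: [1, 5.2, 7.96923, 5.1]. Sign changes = RHP roots = 0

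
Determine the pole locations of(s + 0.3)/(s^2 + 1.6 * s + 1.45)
Set denominator = 0: s^2 + 1.6*s + 1.45 = 0 → Poles: -0.8 + 0.9j, -0.8 - 0.9j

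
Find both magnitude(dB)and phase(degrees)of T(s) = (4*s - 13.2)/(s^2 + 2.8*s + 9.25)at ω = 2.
Substitute s = j*2: T(j2) = -0.4158 + 1.96733j.
|T| = 20*log₁₀(sqrt(Re²+Im²)) = 6.07 dB.
∠T = atan2(Im, Re) = 101.93°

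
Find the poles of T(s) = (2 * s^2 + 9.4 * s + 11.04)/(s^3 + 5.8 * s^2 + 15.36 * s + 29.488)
Set denominator = 0: s^3 + 5.8*s^2 + 15.36*s + 29.488 = (s + 3.8)(s^2 + 2*s + 7.76) = 0 → Poles: -1 + 2.6j, -1 - 2.6j, -3.8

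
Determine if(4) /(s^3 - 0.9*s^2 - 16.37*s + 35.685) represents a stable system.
Denominator: s^3 - 0.9*s^2 - 16.37*s + 35.685 = (s + 4.5)(s^2 - 5.4*s + 7.93). Poles: -4.5, 2.7 + 0.8j, 2.7 - 0.8j. All Re(p)<0: No (unstable)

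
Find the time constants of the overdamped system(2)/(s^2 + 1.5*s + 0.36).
Overdamped: real poles at -1.2, -0.3. τ = -1/pole → τ₁ = 0.8333, τ₂ = 3.333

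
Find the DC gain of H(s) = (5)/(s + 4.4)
DC gain = H(0) = num(0)/den(0) = 5/4.4 = 1.136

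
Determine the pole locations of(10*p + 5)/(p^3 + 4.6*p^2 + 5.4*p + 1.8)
Set denominator = 0: p^3 + 4.6*p^2 + 5.4*p + 1.8 = (p + 3)(p + 0.6)(p + 1) = 0 → Poles: -0.6, -1, -3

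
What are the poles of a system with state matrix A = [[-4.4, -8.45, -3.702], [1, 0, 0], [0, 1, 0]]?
Eigenvalues solve det(λI - A) = 0.
Characteristic polynomial: λ^3 + 4.4*λ^2 + 8.45*λ + 3.702 = 0.
Factor: (λ + 0.6)(λ^2 + 3.8*λ + 6.17) = 0.
Roots: -0.6, -1.9 + 1.6j, -1.9 - 1.6j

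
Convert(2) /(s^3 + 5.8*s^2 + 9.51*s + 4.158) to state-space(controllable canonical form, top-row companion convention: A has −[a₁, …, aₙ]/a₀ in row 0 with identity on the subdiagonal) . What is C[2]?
Reachable canonical form: C = numerator coefficients (right-aligned, zero-padded to length n).
num = 2, C = [[0, 0, 2]].
C[2] = 2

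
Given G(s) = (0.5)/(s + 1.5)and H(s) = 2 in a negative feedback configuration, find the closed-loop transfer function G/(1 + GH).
Closed-loop T = G/(1+GH).
Numerator: G_num * H_den = 0.5.
Denominator: G_den * H_den + G_num * H_num = (s + 1.5) + (1) = s + 2.5.
T(s) = (0.5)/(s + 2.5)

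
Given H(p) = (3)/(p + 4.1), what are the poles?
Set denominator = 0: p + 4.1 = 0 → Poles: -4.1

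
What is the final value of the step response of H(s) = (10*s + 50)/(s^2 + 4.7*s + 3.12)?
FVT: lim_{t→∞} y(t) = lim_{s→0} s*Y(s) where Y(s) = H(s)/s.
= lim_{s→0} H(s) = H(0) = num(0)/den(0) = 50/3.12 = 16.03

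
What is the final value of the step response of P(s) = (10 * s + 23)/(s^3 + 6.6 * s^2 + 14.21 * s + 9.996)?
FVT: lim_{t→∞} y(t) = lim_{s→0} s*Y(s) where Y(s) = P(s)/s.
= lim_{s→0} P(s) = P(0) = num(0)/den(0) = 23/9.996 = 2.301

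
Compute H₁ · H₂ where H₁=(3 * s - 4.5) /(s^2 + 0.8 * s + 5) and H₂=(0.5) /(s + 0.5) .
Series: H = H₁ · H₂ = (n₁·n₂)/(d₁·d₂).
Num: n₁·n₂ = 1.5*s - 2.25. Den: d₁·d₂ = s^3 + 1.3*s^2 + 5.4*s + 2.5.
H(s) = (1.5*s - 2.25)/(s^3 + 1.3*s^2 + 5.4*s + 2.5)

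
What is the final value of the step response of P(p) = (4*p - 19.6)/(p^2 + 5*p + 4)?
FVT: lim_{t→∞} y(t) = lim_{p→0} p*Y(p) where Y(p) = P(p)/p.
= lim_{p→0} P(p) = P(0) = num(0)/den(0) = -19.6/4 = -4.9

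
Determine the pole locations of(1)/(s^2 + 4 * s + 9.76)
Set denominator = 0: s^2 + 4*s + 9.76 = 0 → Poles: -2 + 2.4j, -2 - 2.4j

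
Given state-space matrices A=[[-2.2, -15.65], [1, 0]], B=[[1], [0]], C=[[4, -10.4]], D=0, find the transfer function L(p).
L(p) = C(pI - A)⁻¹B + D.
Characteristic polynomial det(pI - A) = p^2 + 2.2*p + 15.65.
Numerator from C·adj(pI-A)·B + D·det(pI-A) = 4*p - 10.4.
L(p) = (4*p - 10.4)/(p^2 + 2.2*p + 15.65)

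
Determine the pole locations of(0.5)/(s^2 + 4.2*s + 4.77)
Set denominator = 0: s^2 + 4.2*s + 4.77 = 0 → Poles: -2.1 + 0.6j, -2.1 - 0.6j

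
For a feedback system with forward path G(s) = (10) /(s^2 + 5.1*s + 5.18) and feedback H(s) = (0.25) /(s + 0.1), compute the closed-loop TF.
Closed-loop T = G/(1+GH).
Numerator: G_num * H_den = 10*s + 1.
Denominator: G_den * H_den + G_num * H_num = (s^3 + 5.2*s^2 + 5.69*s + 0.518) + (2.5) = s^3 + 5.2*s^2 + 5.69*s + 3.018.
T(s) = (10*s + 1)/(s^3 + 5.2*s^2 + 5.69*s + 3.018)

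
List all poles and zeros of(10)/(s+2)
Set denominator = 0: s + 2 = 0 → Poles: -2
Numerator is a nonzero constant (10) → Zeros: none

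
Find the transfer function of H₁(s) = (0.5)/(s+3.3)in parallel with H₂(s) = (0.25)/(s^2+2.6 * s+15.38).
Parallel: H = H₁ + H₂ = (n₁·d₂ + n₂·d₁)/(d₁·d₂).
n₁·d₂ = 0.5*s^2 + 1.3*s + 7.69. n₂·d₁ = 0.25*s + 0.825. Sum = 0.5*s^2 + 1.55*s + 8.515. d₁·d₂ = s^3 + 5.9*s^2 + 23.96*s + 50.754.
H(s) = (0.5*s^2 + 1.55*s + 8.515)/(s^3 + 5.9*s^2 + 23.96*s + 50.754)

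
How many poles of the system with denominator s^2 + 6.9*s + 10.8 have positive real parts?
s^2 + 6.9*s + 10.8 = (s + 2.4)(s + 4.5). Poles: -2.4, -4.5. RHP poles (Re>0): 0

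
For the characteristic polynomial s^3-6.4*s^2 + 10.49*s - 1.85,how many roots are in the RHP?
s^3 - 6.4*s^2 + 10.49*s - 1.85 = (s - 0.2)(s - 2.5)(s - 3.7). Poles: 0.2, 2.5, 3.7. RHP poles (Re>0): 3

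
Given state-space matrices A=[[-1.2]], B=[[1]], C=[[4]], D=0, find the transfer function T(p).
T(p) = C(pI - A)⁻¹B + D.
Characteristic polynomial det(pI - A) = p + 1.2.
Numerator from C·adj(pI-A)·B + D·det(pI-A) = 4.
T(p) = (4)/(p + 1.2)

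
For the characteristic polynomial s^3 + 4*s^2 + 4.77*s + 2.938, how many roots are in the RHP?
s^3 + 4*s^2 + 4.77*s + 2.938 = (s + 2.6)(s^2 + 1.4*s + 1.13). Poles: -0.7 + 0.8j, -0.7 - 0.8j, -2.6. RHP poles (Re>0): 0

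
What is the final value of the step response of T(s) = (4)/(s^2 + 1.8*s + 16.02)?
FVT: lim_{t→∞} y(t) = lim_{s→0} s*Y(s) where Y(s) = T(s)/s.
= lim_{s→0} T(s) = T(0) = num(0)/den(0) = 4/16.02 = 0.2497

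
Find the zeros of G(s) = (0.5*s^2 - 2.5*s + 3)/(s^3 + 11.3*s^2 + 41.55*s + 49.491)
Set numerator = 0: 0.5*s^2 - 2.5*s + 3 = 0.5*(s - 2)(s - 3) = 0 → Zeros: 2, 3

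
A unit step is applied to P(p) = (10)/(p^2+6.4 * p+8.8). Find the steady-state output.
FVT: lim_{t→∞} y(t) = lim_{p→0} p*Y(p) where Y(p) = P(p)/p.
= lim_{p→0} P(p) = P(0) = num(0)/den(0) = 10/8.8 = 1.136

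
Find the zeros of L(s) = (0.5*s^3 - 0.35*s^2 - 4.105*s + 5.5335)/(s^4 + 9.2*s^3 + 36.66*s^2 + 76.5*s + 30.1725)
Set numerator = 0: 0.5*s^3 - 0.35*s^2 - 4.105*s + 5.5335 = 0.5*(s + 3.1)(s - 2.1)(s - 1.7) = 0 → Zeros: -3.1, 1.7, 2.1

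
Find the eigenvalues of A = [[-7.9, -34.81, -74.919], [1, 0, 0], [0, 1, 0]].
Eigenvalues solve det(λI - A) = 0.
Characteristic polynomial: λ^3 + 7.9*λ^2 + 34.81*λ + 74.919 = 0.
Factor: (λ + 3.9)(λ^2 + 4*λ + 19.21) = 0.
Roots: -2 + 3.9j, -2 - 3.9j, -3.9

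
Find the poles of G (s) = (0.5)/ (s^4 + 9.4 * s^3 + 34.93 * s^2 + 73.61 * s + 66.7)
Set denominator = 0: s^4 + 9.4*s^3 + 34.93*s^2 + 73.61*s + 66.7 = (s + 2)(s + 4.6)(s^2 + 2.8*s + 7.25) = 0 → Poles: -1.4 + 2.3j, -1.4 - 2.3j, -2, -4.6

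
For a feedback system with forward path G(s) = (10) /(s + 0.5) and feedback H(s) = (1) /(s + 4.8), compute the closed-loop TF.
Closed-loop T = G/(1+GH).
Numerator: G_num * H_den = 10*s + 48.
Denominator: G_den * H_den + G_num * H_num = (s^2 + 5.3*s + 2.4) + (10) = s^2 + 5.3*s + 12.4.
T(s) = (10*s + 48)/(s^2 + 5.3*s + 12.4)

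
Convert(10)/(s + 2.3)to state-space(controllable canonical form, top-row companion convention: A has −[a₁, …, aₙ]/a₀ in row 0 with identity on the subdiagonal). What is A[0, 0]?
Reachable canonical form for den = s + 2.3: top row of A = -[a₁,a₂,...,aₙ]/a₀, ones on the subdiagonal, zeros elsewhere.
A = [[-2.3]].
A[0,0] = -2.3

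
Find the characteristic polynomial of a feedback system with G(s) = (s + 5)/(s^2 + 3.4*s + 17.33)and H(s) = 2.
Characteristic poly = G_den * H_den + G_num * H_num = (s^2 + 3.4*s + 17.33) + (2*s + 10) = s^2 + 5.4*s + 27.33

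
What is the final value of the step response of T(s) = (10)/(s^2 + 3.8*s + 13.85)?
FVT: lim_{t→∞} y(t) = lim_{s→0} s*Y(s) where Y(s) = T(s)/s.
= lim_{s→0} T(s) = T(0) = num(0)/den(0) = 10/13.85 = 0.722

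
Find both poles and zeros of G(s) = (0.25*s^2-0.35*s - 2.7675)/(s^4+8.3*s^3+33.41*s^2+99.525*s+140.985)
Set denominator = 0: s^4 + 8.3*s^3 + 33.41*s^2 + 99.525*s + 140.985 = (s + 3.9)(s + 3)(s^2 + 1.4*s + 12.05) = 0 → Poles: -0.7 + 3.4j, -0.7 - 3.4j, -3, -3.9
Set numerator = 0: 0.25*s^2 - 0.35*s - 2.7675 = 0.25*(s - 4.1)(s + 2.7) = 0 → Zeros: -2.7, 4.1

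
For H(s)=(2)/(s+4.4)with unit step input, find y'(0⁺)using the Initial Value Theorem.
IVT: y'(0⁺) = lim_{s→∞} s²·Y(s) = lim_{s→∞} s·H(s).
deg(num) = 0, deg(den) = 1, relative degree = 1, so s·H(s) → (leading num)/(leading den) = 2/1 = 2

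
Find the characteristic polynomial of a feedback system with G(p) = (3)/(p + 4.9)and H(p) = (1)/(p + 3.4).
Characteristic poly = G_den * H_den + G_num * H_num = (p^2 + 8.3*p + 16.66) + (3) = p^2 + 8.3*p + 19.66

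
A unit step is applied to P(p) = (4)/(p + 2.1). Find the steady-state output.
FVT: lim_{t→∞} y(t) = lim_{p→0} p*Y(p) where Y(p) = P(p)/p.
= lim_{p→0} P(p) = P(0) = num(0)/den(0) = 4/2.1 = 1.905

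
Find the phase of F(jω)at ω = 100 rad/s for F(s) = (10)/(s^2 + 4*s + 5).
Substitute s = j*100: F(j100) = -0.0009989 - 3.9976e-05j.
∠F(j100) = atan2(Im, Re) = atan2(-3.9976e-05, -0.0009989) = -177.71°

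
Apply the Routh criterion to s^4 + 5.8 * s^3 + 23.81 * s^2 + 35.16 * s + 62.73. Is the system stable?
Routh array:
s^4: [1, 23.81, 62.73]; s^3: [5.8, 35.16]; s^2: [17.7479, 62.73]; s^1: [14.6599]; s^0: [62.73]
First column: [1, 5.8, 17.7479, 14.6599, 62.73]. Sign changes = 0.
Yes, stable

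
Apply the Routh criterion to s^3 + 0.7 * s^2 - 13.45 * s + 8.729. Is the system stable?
Routh array:
s^3: [1, -13.45]; s^2: [0.7, 8.729]; s^1: [-25.92]; s^0: [8.729]
First column: [1, 0.7, -25.92, 8.729]. Sign changes = 2.
No, unstable (2 RHP root(s))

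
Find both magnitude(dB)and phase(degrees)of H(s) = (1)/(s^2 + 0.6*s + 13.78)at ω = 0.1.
Substitute s = j*0.1: H(j0.1) = 0.0726203 - 0.000316428j.
|H| = 20*log₁₀(sqrt(Re²+Im²)) = -22.78 dB.
∠H = atan2(Im, Re) = -0.25°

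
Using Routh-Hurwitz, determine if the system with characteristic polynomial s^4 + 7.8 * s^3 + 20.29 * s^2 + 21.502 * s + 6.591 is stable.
Routh array:
s^4: [1, 20.29, 6.591]; s^3: [7.8, 21.502]; s^2: [17.5333, 6.591]; s^1: [18.5699]; s^0: [6.591]
First column: [1, 7.8, 17.5333, 18.5699, 6.591]. Sign changes = 0.
Yes, stable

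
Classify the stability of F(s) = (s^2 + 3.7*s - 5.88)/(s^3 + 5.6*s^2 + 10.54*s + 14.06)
Denominator: s^3 + 5.6*s^2 + 10.54*s + 14.06 = (s + 3.8)(s^2 + 1.8*s + 3.7). Poles: -0.9 + 1.7j, -0.9 - 1.7j, -3.8. Stable (all poles in LHP)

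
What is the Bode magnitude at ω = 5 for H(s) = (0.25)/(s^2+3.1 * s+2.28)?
Substitute s = j*5: H(j5) = -0.00750877 - 0.00512262j.
|H(j5)| = sqrt(Re² + Im²) = 0.00909.
20*log₁₀(0.00909) = -40.83 dB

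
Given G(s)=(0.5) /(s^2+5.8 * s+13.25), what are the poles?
Set denominator = 0: s^2 + 5.8*s + 13.25 = 0 → Poles: -2.9 + 2.2j, -2.9 - 2.2j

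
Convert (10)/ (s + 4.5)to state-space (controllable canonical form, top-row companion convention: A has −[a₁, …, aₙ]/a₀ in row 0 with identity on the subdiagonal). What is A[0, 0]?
Reachable canonical form for den = s + 4.5: top row of A = -[a₁,a₂,...,aₙ]/a₀, ones on the subdiagonal, zeros elsewhere.
A = [[-4.5]].
A[0,0] = -4.5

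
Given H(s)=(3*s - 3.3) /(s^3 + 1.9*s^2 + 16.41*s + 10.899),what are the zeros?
Set numerator = 0: 3*s - 3.3 = 0 → Zeros: 1.1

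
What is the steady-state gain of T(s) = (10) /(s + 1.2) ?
DC gain = T(0) = num(0)/den(0) = 10/1.2 = 8.333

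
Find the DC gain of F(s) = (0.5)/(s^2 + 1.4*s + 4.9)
DC gain = F(0) = num(0)/den(0) = 0.5/4.9 = 0.102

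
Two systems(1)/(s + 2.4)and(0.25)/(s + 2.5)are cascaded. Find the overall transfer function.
Series: H = H₁ · H₂ = (n₁·n₂)/(d₁·d₂).
Num: n₁·n₂ = 0.25. Den: d₁·d₂ = s^2 + 4.9*s + 6.
H(s) = (0.25)/(s^2 + 4.9*s + 6)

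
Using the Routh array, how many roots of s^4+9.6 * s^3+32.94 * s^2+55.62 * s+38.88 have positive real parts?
Routh array:
s^4: [1, 32.94, 38.88]; s^3: [9.6, 55.62]; s^2: [27.14625, 38.88]; s^1: [41.8705]; s^0: [38.88]
First column: [1, 9.6, 27.14625, 41.8705, 38.88]. Sign changes = RHP roots = 0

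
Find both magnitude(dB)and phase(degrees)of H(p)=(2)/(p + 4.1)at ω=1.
Substitute p = j*1: H(j1) = 0.460415 - 0.112296j.
|H| = 20*log₁₀(sqrt(Re²+Im²)) = -6.49 dB.
∠H = atan2(Im, Re) = -13.71°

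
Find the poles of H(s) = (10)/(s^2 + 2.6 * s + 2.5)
Set denominator = 0: s^2 + 2.6*s + 2.5 = 0 → Poles: -1.3 + 0.9j, -1.3 - 0.9j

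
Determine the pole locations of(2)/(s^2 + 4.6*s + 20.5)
Set denominator = 0: s^2 + 4.6*s + 20.5 = 0 → Poles: -2.3 + 3.9j, -2.3 - 3.9j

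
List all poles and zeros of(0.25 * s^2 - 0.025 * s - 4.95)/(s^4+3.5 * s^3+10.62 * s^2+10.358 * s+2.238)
Set denominator = 0: s^4 + 3.5*s^3 + 10.62*s^2 + 10.358*s + 2.238 = (s + 1)(s + 0.3)(s^2 + 2.2*s + 7.46) = 0 → Poles: -0.3, -1, -1.1 + 2.5j, -1.1 - 2.5j
Set numerator = 0: 0.25*s^2 - 0.025*s - 4.95 = 0.25*(s - 4.5)(s + 4.4) = 0 → Zeros: -4.4, 4.5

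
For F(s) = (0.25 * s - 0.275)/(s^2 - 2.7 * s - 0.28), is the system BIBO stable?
Denominator: s^2 - 2.7*s - 0.28 = (s - 2.8)(s + 0.1). Poles: -0.1, 2.8. All Re(p)<0: No (unstable)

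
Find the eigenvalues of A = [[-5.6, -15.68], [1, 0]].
Eigenvalues solve det(λI - A) = 0.
Characteristic polynomial: λ^2 + 5.6*λ + 15.68 = 0.
Roots: -2.8 + 2.8j, -2.8 - 2.8j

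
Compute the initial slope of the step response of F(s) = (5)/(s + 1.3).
IVT: y'(0⁺) = lim_{s→∞} s²·Y(s) = lim_{s→∞} s·F(s).
deg(num) = 0, deg(den) = 1, relative degree = 1, so s·F(s) → (leading num)/(leading den) = 5/1 = 5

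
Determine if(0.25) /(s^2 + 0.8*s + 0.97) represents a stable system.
Denominator: s^2 + 0.8*s + 0.97. Poles: -0.4 + 0.9j, -0.4 - 0.9j. All Re(p)<0: Yes (stable)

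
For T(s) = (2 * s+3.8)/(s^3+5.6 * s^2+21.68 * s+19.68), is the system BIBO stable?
Denominator: s^3 + 5.6*s^2 + 21.68*s + 19.68 = (s + 1.2)(s^2 + 4.4*s + 16.4). Poles: -1.2, -2.2 + 3.4j, -2.2 - 3.4j. All Re(p)<0: Yes (stable)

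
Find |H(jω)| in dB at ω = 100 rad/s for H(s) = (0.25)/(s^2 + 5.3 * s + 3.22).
Substitute s = j*100: H(j100) = -2.4938e-05 - 1.32214e-06j.
|H(j100)| = sqrt(Re² + Im²) = 2.497e-05.
20*log₁₀(2.497e-05) = -92.05 dB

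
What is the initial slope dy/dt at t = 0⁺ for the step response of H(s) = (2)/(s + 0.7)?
IVT: y'(0⁺) = lim_{s→∞} s²·Y(s) = lim_{s→∞} s·H(s).
deg(num) = 0, deg(den) = 1, relative degree = 1, so s·H(s) → (leading num)/(leading den) = 2/1 = 2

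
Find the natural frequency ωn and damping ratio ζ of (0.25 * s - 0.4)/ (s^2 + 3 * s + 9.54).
Underdamped: complex pole -1.5 + 2.7j. ωn = |pole| = 3.089, ζ = -Re(pole)/ωn = 0.4856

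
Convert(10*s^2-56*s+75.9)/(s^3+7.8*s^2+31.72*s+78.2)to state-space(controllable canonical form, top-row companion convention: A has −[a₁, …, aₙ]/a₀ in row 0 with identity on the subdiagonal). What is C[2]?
Reachable canonical form: C = numerator coefficients (right-aligned, zero-padded to length n).
num = 10*s^2 - 56*s + 75.9, C = [[10, -56, 75.9]].
C[2] = 75.9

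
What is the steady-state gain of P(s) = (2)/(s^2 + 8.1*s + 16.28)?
DC gain = P(0) = num(0)/den(0) = 2/16.28 = 0.1229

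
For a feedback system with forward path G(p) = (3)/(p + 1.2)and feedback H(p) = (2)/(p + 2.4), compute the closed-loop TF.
Closed-loop T = G/(1+GH).
Numerator: G_num * H_den = 3*p + 7.2.
Denominator: G_den * H_den + G_num * H_num = (p^2 + 3.6*p + 2.88) + (6) = p^2 + 3.6*p + 8.88.
T(p) = (3*p + 7.2)/(p^2 + 3.6*p + 8.88)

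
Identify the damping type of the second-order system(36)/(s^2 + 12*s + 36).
Standard form: ωn²/(s²+2ζωn·s+ωn²) gives ωn=6, ζ=1.
Critically damped (ζ = 1)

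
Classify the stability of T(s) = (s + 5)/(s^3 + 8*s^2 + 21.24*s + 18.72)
Denominator: s^3 + 8*s^2 + 21.24*s + 18.72 = (s + 2.6)(s + 2.4)(s + 3). Poles: -2.4, -2.6, -3. Stable (all poles in LHP)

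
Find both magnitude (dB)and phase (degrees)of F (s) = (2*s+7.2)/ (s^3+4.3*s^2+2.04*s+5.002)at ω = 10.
Substitute s = j*10: F(j10) = -0.019866 - 0.00126889j.
|F| = 20*log₁₀(sqrt(Re²+Im²)) = -34.02 dB.
∠F = atan2(Im, Re) = -176.35°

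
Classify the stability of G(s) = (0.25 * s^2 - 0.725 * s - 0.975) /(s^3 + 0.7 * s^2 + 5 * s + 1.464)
Denominator: s^3 + 0.7*s^2 + 5*s + 1.464 = (s + 0.3)(s^2 + 0.4*s + 4.88). Poles: -0.2 + 2.2j, -0.2 - 2.2j, -0.3. Stable (all poles in LHP)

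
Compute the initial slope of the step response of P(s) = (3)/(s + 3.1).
IVT: y'(0⁺) = lim_{s→∞} s²·Y(s) = lim_{s→∞} s·P(s).
deg(num) = 0, deg(den) = 1, relative degree = 1, so s·P(s) → (leading num)/(leading den) = 3/1 = 3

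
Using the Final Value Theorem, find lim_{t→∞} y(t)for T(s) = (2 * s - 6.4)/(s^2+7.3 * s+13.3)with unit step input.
FVT: lim_{t→∞} y(t) = lim_{s→0} s*Y(s) where Y(s) = T(s)/s.
= lim_{s→0} T(s) = T(0) = num(0)/den(0) = -6.4/13.3 = -0.4812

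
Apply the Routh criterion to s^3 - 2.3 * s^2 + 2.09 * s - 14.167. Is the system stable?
Routh array:
s^3: [1, 2.09]; s^2: [-2.3, -14.167]; s^1: [-4.06957]; s^0: [-14.167]
First column: [1, -2.3, -4.06957, -14.167]. Sign changes = 1.
No, unstable (1 RHP root(s))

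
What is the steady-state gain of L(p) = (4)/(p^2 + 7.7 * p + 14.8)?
DC gain = L(0) = num(0)/den(0) = 4/14.8 = 0.2703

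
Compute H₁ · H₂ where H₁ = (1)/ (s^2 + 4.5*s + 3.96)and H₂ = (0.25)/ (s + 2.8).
Series: H = H₁ · H₂ = (n₁·n₂)/(d₁·d₂).
Num: n₁·n₂ = 0.25. Den: d₁·d₂ = s^3 + 7.3*s^2 + 16.56*s + 11.088.
H(s) = (0.25)/(s^3 + 7.3*s^2 + 16.56*s + 11.088)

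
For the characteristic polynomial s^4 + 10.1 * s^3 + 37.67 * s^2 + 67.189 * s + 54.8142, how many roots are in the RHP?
s^4 + 10.1*s^3 + 37.67*s^2 + 67.189*s + 54.8142 = (s + 4.2)(s + 3.1)(s^2 + 2.8*s + 4.21). Poles: -1.4 + 1.5j, -1.4 - 1.5j, -3.1, -4.2. RHP poles (Re>0): 0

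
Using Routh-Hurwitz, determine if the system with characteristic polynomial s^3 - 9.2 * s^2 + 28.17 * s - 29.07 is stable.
Routh array:
s^3: [1, 28.17]; s^2: [-9.2, -29.07]; s^1: [25.0102]; s^0: [-29.07]
First column: [1, -9.2, 25.0102, -29.07]. Sign changes = 3.
No, unstable (3 RHP root(s))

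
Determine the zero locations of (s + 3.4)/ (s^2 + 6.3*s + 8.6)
Set numerator = 0: s + 3.4 = 0 → Zeros: -3.4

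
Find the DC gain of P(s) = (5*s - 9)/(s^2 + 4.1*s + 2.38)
DC gain = P(0) = num(0)/den(0) = -9/2.38 = -3.782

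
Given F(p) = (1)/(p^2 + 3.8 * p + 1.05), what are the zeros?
Numerator is a nonzero constant (1) → Zeros: none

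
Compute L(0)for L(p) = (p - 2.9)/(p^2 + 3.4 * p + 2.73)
DC gain = L(0) = num(0)/den(0) = -2.9/2.73 = -1.062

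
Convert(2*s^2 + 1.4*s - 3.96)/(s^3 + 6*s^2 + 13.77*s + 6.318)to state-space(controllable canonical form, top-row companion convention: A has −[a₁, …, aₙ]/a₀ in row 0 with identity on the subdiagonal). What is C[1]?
Reachable canonical form: C = numerator coefficients (right-aligned, zero-padded to length n).
num = 2*s^2 + 1.4*s - 3.96, C = [[2, 1.4, -3.96]].
C[1] = 1.4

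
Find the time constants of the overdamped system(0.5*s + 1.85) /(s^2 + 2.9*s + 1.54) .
Overdamped: real poles at -0.7, -2.2. τ = -1/pole → τ₁ = 1.429, τ₂ = 0.4545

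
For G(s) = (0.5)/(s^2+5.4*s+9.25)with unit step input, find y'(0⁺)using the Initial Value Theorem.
IVT: y'(0⁺) = lim_{s→∞} s²·Y(s) = lim_{s→∞} s·G(s).
deg(num) = 0, deg(den) = 2, relative degree = 2 ≥ 2, so s·G(s) → 0. Initial slope = 0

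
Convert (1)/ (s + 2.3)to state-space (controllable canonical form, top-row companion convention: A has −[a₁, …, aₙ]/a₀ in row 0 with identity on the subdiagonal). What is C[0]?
Reachable canonical form: C = numerator coefficients (right-aligned, zero-padded to length n).
num = 1, C = [[1]].
C[0] = 1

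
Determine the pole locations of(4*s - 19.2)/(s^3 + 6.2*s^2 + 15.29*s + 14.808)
Set denominator = 0: s^3 + 6.2*s^2 + 15.29*s + 14.808 = (s + 2.4)(s^2 + 3.8*s + 6.17) = 0 → Poles: -1.9 + 1.6j, -1.9 - 1.6j, -2.4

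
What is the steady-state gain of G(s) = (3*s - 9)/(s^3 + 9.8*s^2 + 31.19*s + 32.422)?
DC gain = G(0) = num(0)/den(0) = -9/32.422 = -0.2776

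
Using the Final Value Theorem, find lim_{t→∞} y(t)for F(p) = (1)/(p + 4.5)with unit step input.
FVT: lim_{t→∞} y(t) = lim_{p→0} p*Y(p) where Y(p) = F(p)/p.
= lim_{p→0} F(p) = F(0) = num(0)/den(0) = 1/4.5 = 0.2222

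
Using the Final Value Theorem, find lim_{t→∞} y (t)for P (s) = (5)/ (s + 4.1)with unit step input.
FVT: lim_{t→∞} y(t) = lim_{s→0} s*Y(s) where Y(s) = P(s)/s.
= lim_{s→0} P(s) = P(0) = num(0)/den(0) = 5/4.1 = 1.22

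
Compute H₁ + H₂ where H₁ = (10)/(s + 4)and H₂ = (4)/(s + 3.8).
Parallel: H = H₁ + H₂ = (n₁·d₂ + n₂·d₁)/(d₁·d₂).
n₁·d₂ = 10*s + 38. n₂·d₁ = 4*s + 16. Sum = 14*s + 54. d₁·d₂ = s^2 + 7.8*s + 15.2.
H(s) = (14*s + 54)/(s^2 + 7.8*s + 15.2)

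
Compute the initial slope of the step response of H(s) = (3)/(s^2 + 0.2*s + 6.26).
IVT: y'(0⁺) = lim_{s→∞} s²·Y(s) = lim_{s→∞} s·H(s).
deg(num) = 0, deg(den) = 2, relative degree = 2 ≥ 2, so s·H(s) → 0. Initial slope = 0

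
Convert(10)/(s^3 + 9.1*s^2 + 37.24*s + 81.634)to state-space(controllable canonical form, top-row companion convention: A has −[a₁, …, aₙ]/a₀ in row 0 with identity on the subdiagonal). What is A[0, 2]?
Reachable canonical form for den = s^3 + 9.1*s^2 + 37.24*s + 81.634: top row of A = -[a₁,a₂,...,aₙ]/a₀, ones on the subdiagonal, zeros elsewhere.
A = [[-9.1, -37.24, -81.634], [1, 0, 0], [0, 1, 0]].
A[0,2] = -81.634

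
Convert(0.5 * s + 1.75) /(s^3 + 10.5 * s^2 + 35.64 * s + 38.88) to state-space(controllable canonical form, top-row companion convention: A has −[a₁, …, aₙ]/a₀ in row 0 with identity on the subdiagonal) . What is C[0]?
Reachable canonical form: C = numerator coefficients (right-aligned, zero-padded to length n).
num = 0.5*s + 1.75, C = [[0, 0.5, 1.75]].
C[0] = 0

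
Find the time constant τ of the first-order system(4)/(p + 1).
First-order system: τ = -1/pole. Pole = -1. τ = -1/(-1) = 1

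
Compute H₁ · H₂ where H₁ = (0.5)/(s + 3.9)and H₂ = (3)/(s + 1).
Series: H = H₁ · H₂ = (n₁·n₂)/(d₁·d₂).
Num: n₁·n₂ = 1.5. Den: d₁·d₂ = s^2 + 4.9*s + 3.9.
H(s) = (1.5)/(s^2 + 4.9*s + 3.9)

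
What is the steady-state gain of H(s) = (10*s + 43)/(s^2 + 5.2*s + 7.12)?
DC gain = H(0) = num(0)/den(0) = 43/7.12 = 6.039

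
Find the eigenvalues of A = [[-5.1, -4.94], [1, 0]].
Eigenvalues solve det(λI - A) = 0.
Characteristic polynomial: λ^2 + 5.1*λ + 4.94 = 0.
Factor: (λ + 3.8)(λ + 1.3) = 0.
Roots: -1.3, -3.8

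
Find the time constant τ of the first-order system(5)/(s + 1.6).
First-order system: τ = -1/pole. Pole = -1.6. τ = -1/(-1.6) = 0.625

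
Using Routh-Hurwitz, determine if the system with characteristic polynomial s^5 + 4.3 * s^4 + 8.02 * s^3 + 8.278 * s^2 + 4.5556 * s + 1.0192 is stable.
Routh array:
s^5: [1, 8.02, 4.5556]; s^4: [4.3, 8.278, 1.0192]; s^3: [6.09488, 4.31858]; s^2: [5.2312, 1.0192]; s^1: [3.1311]; s^0: [1.0192]
First column: [1, 4.3, 6.09488, 5.2312, 3.1311, 1.0192]. Sign changes = 0.
Yes, stable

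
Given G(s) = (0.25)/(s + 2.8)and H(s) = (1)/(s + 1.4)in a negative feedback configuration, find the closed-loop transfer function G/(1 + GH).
Closed-loop T = G/(1+GH).
Numerator: G_num * H_den = 0.25*s + 0.35.
Denominator: G_den * H_den + G_num * H_num = (s^2 + 4.2*s + 3.92) + (0.25) = s^2 + 4.2*s + 4.17.
T(s) = (0.25*s + 0.35)/(s^2 + 4.2*s + 4.17)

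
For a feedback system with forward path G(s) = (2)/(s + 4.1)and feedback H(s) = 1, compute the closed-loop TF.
Closed-loop T = G/(1+GH).
Numerator: G_num * H_den = 2.
Denominator: G_den * H_den + G_num * H_num = (s + 4.1) + (2) = s + 6.1.
T(s) = (2)/(s + 6.1)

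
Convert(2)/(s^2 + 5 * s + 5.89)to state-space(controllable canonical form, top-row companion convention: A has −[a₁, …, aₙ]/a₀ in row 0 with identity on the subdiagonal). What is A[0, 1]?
Reachable canonical form for den = s^2 + 5*s + 5.89: top row of A = -[a₁,a₂,...,aₙ]/a₀, ones on the subdiagonal, zeros elsewhere.
A = [[-5, -5.89], [1, 0]].
A[0,1] = -5.89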